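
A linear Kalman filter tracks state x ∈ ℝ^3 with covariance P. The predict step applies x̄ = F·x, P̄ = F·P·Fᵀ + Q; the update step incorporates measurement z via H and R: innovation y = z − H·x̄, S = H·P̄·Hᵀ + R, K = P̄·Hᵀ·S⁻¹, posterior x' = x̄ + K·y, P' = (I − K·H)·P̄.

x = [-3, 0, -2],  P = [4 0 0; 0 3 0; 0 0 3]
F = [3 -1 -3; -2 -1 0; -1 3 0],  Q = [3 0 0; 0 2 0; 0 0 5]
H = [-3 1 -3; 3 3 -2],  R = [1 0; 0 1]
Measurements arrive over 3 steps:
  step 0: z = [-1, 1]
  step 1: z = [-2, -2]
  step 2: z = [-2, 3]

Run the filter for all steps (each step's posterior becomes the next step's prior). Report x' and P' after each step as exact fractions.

step 0: x' = [-132608/65133, 991811/195399, 792875/195399], P' = [147068/65133 -918926/195399 -735029/195399; -918926/195399 5892308/586197 4696397/586197; -735029/195399 4696397/586197 3789980/586197]
step 1: x' = [11377228534/82251166281, -48730665539/82251166281, 81338273686/246753498843], P' = [13677944593/27417055427 -25822559715/27417055427 -62647845860/82251166281; -25822559715/27417055427 55120647159/27417055427 131339163769/82251166281; -62647845860/82251166281 131339163769/82251166281 332517067675/246753498843]
step 2: x' = [935372788886689/1048486895839098, -270469967068804/3669704135436843, -2063847566405243/7339408270873686], P' = [172979127081137/349495631946366 -163246907521718/174747815973183 -263956041871519/349495631946366; -163246907521718/174747815973183 2441067577043953/1223234711812281 1938030367362097/1223234711812281; -263956041871519/349495631946366 1938030367362097/1223234711812281 3271246516927925/2446469423624562]

step 0: x̄ = F·x = [-3, 6, 3]
step 0: P̄ = F·P·Fᵀ + Q = [69 -21 -21; -21 21 -1; -21 -1 36]
step 0: y = z − H·x̄ = [-7, -2]
step 0: S = H·P̄·Hᵀ + R = [721 -142; -142 841]
step 0: K = P̄·Hᵀ·S⁻¹ = [-37451/195399 36892/195399; 73451/586197 13796/586197; -58282/586197 -106030/586197]
step 0: x' = x̄ + K·y = [-132608/65133, 991811/195399, 792875/195399]
step 0: P' = (I − K·H)·P̄ = [147068/65133 -918926/195399 -735029/195399; -918926/195399 5892308/586197 4696397/586197; -735029/195399 4696397/586197 3789980/586197]
step 1: x̄ = F·x = [-4563908/195399, -196163/195399, 1124419/65133]
step 1: P̄ = F·P·Fᵀ + Q = [138083843/586197 1566083/586197 -32699458/195399; 1566083/586197 1332038/586197 -415270/195399; -32699458/195399 -415270/195399 8202893/65133]
step 1: y = z − H·x̄ = [-3766588/195399, 2292881/21711]
step 1: S = H·P̄·Hᵀ + R = [141414785/586197 -55244413/65133; -55244413/65133 34209296/7237]
step 1: K = P̄·Hᵀ·S⁻¹ = [-4208547634/27417055427 15994155622/82251166281; 1249162535/27417055427 1004459458/82251166281; -4411455442/27417055427 -46812274169/246753498843]
step 1: x' = x̄ + K·y = [11377228534/82251166281, -48730665539/82251166281, 81338273686/246753498843]
step 1: P' = (I − K·H)·P̄ = [13677944593/27417055427 -25822559715/27417055427 -62647845860/82251166281; -25822559715/27417055427 55120647159/27417055427 131339163769/82251166281; -62647845860/82251166281 131339163769/82251166281 332517067675/246753498843]
step 2: x̄ = F·x = [1524077455/82251166281, 8658736157/27417055427, -157569225151/82251166281]
step 2: P̄ = F·P·Fᵀ + Q = [1386491143440/27417055427 4919011365/27417055427 -921286709573/27417055427; 4919011365/27417055427 61376297525/27417055427 -8893253716/27417055427; -921286709573/27417055427 -8893253716/27417055427 801784404449/27417055427]
step 2: y = z − H·x̄ = [-219537994707/27417055427, -150885809237/82251166281]
step 2: S = H·P̄·Hᵀ + R = [3223957965745/27417055427 -4651413120286/27417055427; -4651413120286/27417055427 27516063405946/27417055427]
step 2: K = P̄·Hᵀ·S⁻¹ = [-26781535336145/174747815973183 67368019856141/349495631946366; 55161532913740/1223234711812281 18956938451587/1223234711812281; -197300968378841/1223234711812281 -457387708985167/2446469423624562]
step 2: x' = x̄ + K·y = [935372788886689/1048486895839098, -270469967068804/3669704135436843, -2063847566405243/7339408270873686]
step 2: P' = (I − K·H)·P̄ = [172979127081137/349495631946366 -163246907521718/174747815973183 -263956041871519/349495631946366; -163246907521718/174747815973183 2441067577043953/1223234711812281 1938030367362097/1223234711812281; -263956041871519/349495631946366 1938030367362097/1223234711812281 3271246516927925/2446469423624562]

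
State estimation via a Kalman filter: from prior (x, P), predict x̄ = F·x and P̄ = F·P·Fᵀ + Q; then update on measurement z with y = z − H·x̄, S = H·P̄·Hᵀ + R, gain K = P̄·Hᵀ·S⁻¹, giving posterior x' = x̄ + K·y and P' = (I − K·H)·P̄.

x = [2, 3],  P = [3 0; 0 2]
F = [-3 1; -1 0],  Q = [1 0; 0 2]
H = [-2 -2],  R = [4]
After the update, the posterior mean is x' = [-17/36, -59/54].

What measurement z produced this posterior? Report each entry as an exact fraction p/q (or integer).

z = [3]

x̄ = F·x = [-3, -2]
P̄ = F·P·Fᵀ + Q = [30 9; 9 5]
S = H·P̄·Hᵀ + R = [216]
K = P̄·Hᵀ·S⁻¹ = [-13/36; -7/54]
x' − x̄ = [91/36, 49/54] = K·y
y = (KᵀK)⁻¹·Kᵀ·(x' − x̄) = [-7]
z = y + H·x̄ = [-7] + [10] = [3]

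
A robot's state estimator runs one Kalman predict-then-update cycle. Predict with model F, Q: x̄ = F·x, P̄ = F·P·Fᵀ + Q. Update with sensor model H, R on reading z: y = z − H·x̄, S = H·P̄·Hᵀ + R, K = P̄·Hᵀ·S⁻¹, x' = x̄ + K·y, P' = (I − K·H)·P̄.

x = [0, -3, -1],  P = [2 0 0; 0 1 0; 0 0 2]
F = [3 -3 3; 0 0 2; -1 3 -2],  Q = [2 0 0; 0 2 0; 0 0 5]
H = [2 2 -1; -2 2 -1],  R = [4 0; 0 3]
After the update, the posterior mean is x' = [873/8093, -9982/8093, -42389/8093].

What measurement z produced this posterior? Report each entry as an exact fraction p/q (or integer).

z = [3, 3]

x̄ = F·x = [6, -2, -7]
P̄ = F·P·Fᵀ + Q = [47 12 -27; 12 10 -8; -27 -8 24]
S = H·P̄·Hᵀ + R = [492 -92; -92 83]
K = P̄·Hᵀ·S⁻¹ = [8079/32372 -1954/8093; 1171/8093 1688/8093; -3257/16186 -440/8093]
x' − x̄ = [-47685/8093, 6204/8093, 14262/8093] = K·y
y = (KᵀK)⁻¹·Kᵀ·(x' − x̄) = [-12, 12]
z = y + H·x̄ = [-12, 12] + [15, -9] = [3, 3]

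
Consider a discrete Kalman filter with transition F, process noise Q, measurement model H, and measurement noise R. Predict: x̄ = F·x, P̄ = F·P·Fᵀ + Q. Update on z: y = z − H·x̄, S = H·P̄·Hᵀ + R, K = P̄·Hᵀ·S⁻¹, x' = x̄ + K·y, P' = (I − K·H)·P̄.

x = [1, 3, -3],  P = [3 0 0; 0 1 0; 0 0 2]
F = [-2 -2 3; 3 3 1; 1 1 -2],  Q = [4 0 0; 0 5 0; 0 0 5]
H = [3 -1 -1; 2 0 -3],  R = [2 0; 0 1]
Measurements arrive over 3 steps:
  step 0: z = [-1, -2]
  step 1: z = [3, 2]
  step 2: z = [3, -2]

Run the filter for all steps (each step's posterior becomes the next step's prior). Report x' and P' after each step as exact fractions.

step 0: x' = [-25847/41327, -41037/41327, 835/3179], P' = [81530/41327 177354/41327 4100/3179; 177354/41327 468011/41327 8587/3179; 4100/3179 8587/3179 3027/3179]
step 1: x' = [98547222/88959589, 30389682/88959589, 4261979/88959589], P' = [4004561221/2579828081 8465436415/2579828081 2656911658/2579828081; 8465436415/2579828081 22991649188/2579828081 5359689123/2579828081; 2656911658/2579828081 5359689123/2579828081 2042351733/2579828081]
step 2: x' = [39988346265292/126654603992095, -354063462244648/126654603992095, 108201018177077/126654603992095], P' = [195903478096927/126654603992095 413611423943117/126654603992095 129997433258022/126654603992095; 413611423943117/126654603992095 1123067939163792/126654603992095 261868158100637/126654603992095; 129997433258022/126654603992095 261868158100637/126654603992095 99988048401307/126654603992095]

step 0: x̄ = F·x = [-17, 9, 10]
step 0: P̄ = F·P·Fᵀ + Q = [38 -18 -20; -18 43 8; -20 8 17]
step 0: y = z − H·x̄ = [69, 62]
step 0: S = H·P̄·Hᵀ + R = [648 559; 559 546]
step 0: K = P̄·Hᵀ·S⁻¹ = [536/3179 3160/41327; -1830/3179 19815/41327; 343/3179 -881/3179]
step 0: x' = x̄ + K·y = [-25847/41327, -41037/41327, 835/3179]
step 0: P' = (I − K·H)·P̄ = [81530/41327 177354/41327 4100/3179; 177354/41327 468011/41327 8587/3179; 4100/3179 8587/3179 3027/3179]
step 1: x̄ = F·x = [166333/41327, -189797/41327, -8054/3757]
step 1: P̄ = F·P·Fᵀ + Q = [2157291/41327 -4152924/41327 -80917/3757; -4152924/41327 9373813/41327 164490/3757; -80917/3757 164490/3757 55324/3757]
step 1: y = z − H·x̄ = [-653409/41327, -515794/41327]
step 1: S = H·P̄·Hᵀ + R = [63357496/41327 38294413/41327; 38294413/41327 24828611/41327]
step 1: K = P̄·Hᵀ·S⁻¹ = [15367855/88959589 38387468/2579828081; -50948777/88959589 851805461/2579828081; 9805071/88959589 -813231883/2579828081]
step 1: x' = x̄ + K·y = [98547222/88959589, 30389682/88959589, 4261979/88959589]
step 1: P' = (I − K·H)·P̄ = [4004561221/2579828081 8465436415/2579828081 2656911658/2579828081; 8465436415/2579828081 22991649188/2579828081 5359689123/2579828081; 2656911658/2579828081 5359689123/2579828081 2042351733/2579828081]
step 2: x̄ = F·x = [-245087871/88959589, 391072691/88959589, 120412946/88959589]
step 2: P̄ = F·P·Fᵀ + Q = [108209601505/2579828081 -201319238768/2579828081 -43992071409/2579828081; -201319238768/2579828081 458384845975/2579828081 87613542346/2579828081; -43992071409/2579828081 87613542346/2579828081 32929227452/2579828081]
step 2: y = z − H·x̄ = [1513628017/88959589, 673495402/88959589]
step 2: S = H·P̄·Hᵀ + R = [3117455088888/2579828081 1897437181459/2579828081; 1897437181459/2579828081 1259686138077/2579828081]
step 2: K = P̄·Hᵀ·S⁻¹ = [22050788544821/126654603992095 1814656419788/126654603992095; -72050912717539/126654603992095 41618373584323/126654603992095; 14068046636061/126654603992095 -39969278687877/126654603992095]
step 2: x' = x̄ + K·y = [39988346265292/126654603992095, -354063462244648/126654603992095, 108201018177077/126654603992095]
step 2: P' = (I − K·H)·P̄ = [195903478096927/126654603992095 413611423943117/126654603992095 129997433258022/126654603992095; 413611423943117/126654603992095 1123067939163792/126654603992095 261868158100637/126654603992095; 129997433258022/126654603992095 261868158100637/126654603992095 99988048401307/126654603992095]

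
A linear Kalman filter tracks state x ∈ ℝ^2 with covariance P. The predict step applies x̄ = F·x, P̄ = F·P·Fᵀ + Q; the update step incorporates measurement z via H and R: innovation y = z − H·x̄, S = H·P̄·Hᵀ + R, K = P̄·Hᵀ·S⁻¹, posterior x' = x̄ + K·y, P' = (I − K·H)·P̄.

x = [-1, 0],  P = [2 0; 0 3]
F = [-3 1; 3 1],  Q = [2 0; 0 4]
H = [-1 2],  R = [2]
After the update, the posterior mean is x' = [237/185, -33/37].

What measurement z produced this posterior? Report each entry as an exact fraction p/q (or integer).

z = [-3]

x̄ = F·x = [3, -3]
P̄ = F·P·Fᵀ + Q = [23 -15; -15 25]
S = H·P̄·Hᵀ + R = [185]
K = P̄·Hᵀ·S⁻¹ = [-53/185; 13/37]
x' − x̄ = [-318/185, 78/37] = K·y
y = (KᵀK)⁻¹·Kᵀ·(x' − x̄) = [6]
z = y + H·x̄ = [6] + [-9] = [-3]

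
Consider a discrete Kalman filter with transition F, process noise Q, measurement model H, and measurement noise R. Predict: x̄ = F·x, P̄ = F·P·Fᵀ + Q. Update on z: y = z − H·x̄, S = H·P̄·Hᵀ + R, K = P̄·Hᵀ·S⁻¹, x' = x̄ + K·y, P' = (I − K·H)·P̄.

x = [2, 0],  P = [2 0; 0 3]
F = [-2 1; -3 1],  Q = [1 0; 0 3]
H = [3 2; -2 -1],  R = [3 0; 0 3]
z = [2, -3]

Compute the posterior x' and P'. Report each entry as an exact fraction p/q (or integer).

x̄ = F·x = [-4, -6]
P̄ = F·P·Fᵀ + Q = [12 15; 15 24]
y = z − H·x̄ = [26, -17]
S = H·P̄·Hᵀ + R = [387 -225; -225 135]
K = P̄·Hᵀ·S⁻¹ = [1/12 -3/20; 1/4 1/60]
x' = x̄ + K·y = [43/60, 13/60]
P' = (I − K·H)·P̄ = [13/20 -17/20; -17/20 33/20]

x' = [43/60, 13/60]
P' = [13/20 -17/20; -17/20 33/20]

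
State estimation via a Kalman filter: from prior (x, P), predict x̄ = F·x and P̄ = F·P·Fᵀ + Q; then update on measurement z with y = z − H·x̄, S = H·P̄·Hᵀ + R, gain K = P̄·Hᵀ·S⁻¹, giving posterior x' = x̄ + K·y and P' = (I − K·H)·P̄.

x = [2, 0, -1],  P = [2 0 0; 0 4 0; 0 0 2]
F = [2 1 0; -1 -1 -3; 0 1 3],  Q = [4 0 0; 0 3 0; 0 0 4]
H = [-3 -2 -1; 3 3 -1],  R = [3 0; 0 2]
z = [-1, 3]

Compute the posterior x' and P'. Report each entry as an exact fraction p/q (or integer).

x' = [7328/5363, -4262/5363, -7065/5363]
P' = [88176/26815 -20060/5363 -31276/26815; -20060/5363 23804/5363 7850/5363; -31276/26815 7850/5363 41626/26815]

x̄ = F·x = [4, 1, -3]
P̄ = F·P·Fᵀ + Q = [16 -8 4; -8 27 -22; 4 -22 26]
y = z − H·x̄ = [10, -15]
S = H·P̄·Hᵀ + R = [121 -138; -138 379]
K = P̄·Hᵀ·S⁻¹ = [-10884/26815 -2548/26815; 1574/5363 1691/5363; -8766/26815 -8852/26815]
x' = x̄ + K·y = [7328/5363, -4262/5363, -7065/5363]
P' = (I − K·H)·P̄ = [88176/26815 -20060/5363 -31276/26815; -20060/5363 23804/5363 7850/5363; -31276/26815 7850/5363 41626/26815]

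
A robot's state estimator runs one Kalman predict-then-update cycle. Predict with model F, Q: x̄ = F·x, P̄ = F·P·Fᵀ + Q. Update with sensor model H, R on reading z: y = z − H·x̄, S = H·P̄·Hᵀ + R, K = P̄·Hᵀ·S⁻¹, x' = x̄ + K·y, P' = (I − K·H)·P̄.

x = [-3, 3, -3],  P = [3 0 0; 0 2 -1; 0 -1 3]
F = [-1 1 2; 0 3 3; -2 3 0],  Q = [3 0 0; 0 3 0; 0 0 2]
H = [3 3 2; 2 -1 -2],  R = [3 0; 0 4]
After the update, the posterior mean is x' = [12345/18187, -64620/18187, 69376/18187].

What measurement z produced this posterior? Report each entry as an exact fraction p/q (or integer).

x̄ = F·x = [0, 0, 15]
P̄ = F·P·Fᵀ + Q = [16 15 6; 15 30 9; 6 9 32]
S = H·P̄·Hᵀ + R = [995 -161; -161 154]
K = P̄·Hᵀ·S⁻¹ = [2425/18187 21880/127309; 2952/18187 6723/127309; 995/18187 -43146/127309]
x' − x̄ = [12345/18187, -64620/18187, -203429/18187] = K·y
y = (KᵀK)⁻¹·Kᵀ·(x' − x̄) = [-31, 28]
z = y + H·x̄ = [-31, 28] + [30, -30] = [-1, -2]

z = [-1, -2]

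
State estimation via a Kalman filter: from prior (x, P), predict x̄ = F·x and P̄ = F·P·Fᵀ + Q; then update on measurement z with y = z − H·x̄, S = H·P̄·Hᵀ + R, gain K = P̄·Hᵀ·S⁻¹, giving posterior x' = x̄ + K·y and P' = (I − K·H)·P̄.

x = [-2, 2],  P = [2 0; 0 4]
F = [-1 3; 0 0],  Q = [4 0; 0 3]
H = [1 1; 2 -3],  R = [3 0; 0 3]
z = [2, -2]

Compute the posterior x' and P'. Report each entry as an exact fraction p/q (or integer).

x̄ = F·x = [8, 0]
P̄ = F·P·Fᵀ + Q = [42 0; 0 3]
y = z − H·x̄ = [-6, -18]
S = H·P̄·Hᵀ + R = [48 75; 75 198]
K = P̄·Hᵀ·S⁻¹ = [224/431 98/431; 141/431 -73/431]
x' = x̄ + K·y = [340/431, 468/431]
P' = (I − K·H)·P̄ = [462/431 210/431; 210/431 213/431]

x' = [340/431, 468/431]
P' = [462/431 210/431; 210/431 213/431]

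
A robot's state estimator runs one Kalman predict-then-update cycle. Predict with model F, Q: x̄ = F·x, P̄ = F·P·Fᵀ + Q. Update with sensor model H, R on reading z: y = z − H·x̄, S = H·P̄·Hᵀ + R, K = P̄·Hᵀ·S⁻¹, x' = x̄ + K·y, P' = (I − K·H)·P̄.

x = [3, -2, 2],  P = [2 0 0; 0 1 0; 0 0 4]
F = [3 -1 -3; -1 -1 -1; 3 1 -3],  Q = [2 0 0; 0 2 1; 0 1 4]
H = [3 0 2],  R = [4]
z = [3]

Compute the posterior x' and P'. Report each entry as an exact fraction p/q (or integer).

x' = [3067/1389, -1543/463, -2489/1389]
P' = [2444/1389 194/463 -3112/1389; 194/463 3804/463 -269/463; -3112/1389 -269/463 5222/1389]

x̄ = F·x = [5, -3, 1]
P̄ = F·P·Fᵀ + Q = [57 7 53; 7 9 6; 53 6 59]
y = z − H·x̄ = [-14]
S = H·P̄·Hᵀ + R = [1389]
K = P̄·Hᵀ·S⁻¹ = [277/1389; 11/463; 277/1389]
x' = x̄ + K·y = [3067/1389, -1543/463, -2489/1389]
P' = (I − K·H)·P̄ = [2444/1389 194/463 -3112/1389; 194/463 3804/463 -269/463; -3112/1389 -269/463 5222/1389]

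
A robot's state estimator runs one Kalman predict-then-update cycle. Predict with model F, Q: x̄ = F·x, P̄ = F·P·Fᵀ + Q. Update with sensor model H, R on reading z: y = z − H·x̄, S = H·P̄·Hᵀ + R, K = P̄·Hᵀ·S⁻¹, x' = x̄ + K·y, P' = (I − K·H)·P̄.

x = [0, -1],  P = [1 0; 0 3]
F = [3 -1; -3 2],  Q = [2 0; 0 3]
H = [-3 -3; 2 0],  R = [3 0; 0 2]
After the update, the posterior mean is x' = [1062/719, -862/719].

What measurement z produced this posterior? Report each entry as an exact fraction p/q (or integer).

x̄ = F·x = [1, -2]
P̄ = F·P·Fᵀ + Q = [14 -15; -15 24]
S = H·P̄·Hᵀ + R = [75 6; 6 58]
K = P̄·Hᵀ·S⁻¹ = [1/719 347/719; -231/719 -348/719]
x' − x̄ = [343/719, 576/719] = K·y
y = (KᵀK)⁻¹·Kᵀ·(x' − x̄) = [-4, 1]
z = y + H·x̄ = [-4, 1] + [3, 2] = [-1, 3]

z = [-1, 3]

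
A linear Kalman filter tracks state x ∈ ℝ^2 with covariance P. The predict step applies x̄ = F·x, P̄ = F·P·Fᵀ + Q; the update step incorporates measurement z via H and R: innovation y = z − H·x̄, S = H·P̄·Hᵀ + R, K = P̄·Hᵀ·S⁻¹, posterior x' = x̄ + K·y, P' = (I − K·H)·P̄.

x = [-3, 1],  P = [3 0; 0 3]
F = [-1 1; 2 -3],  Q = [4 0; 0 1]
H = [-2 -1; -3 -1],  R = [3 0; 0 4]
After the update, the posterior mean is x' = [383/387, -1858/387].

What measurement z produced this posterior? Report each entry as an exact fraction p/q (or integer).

x̄ = F·x = [4, -9]
P̄ = F·P·Fᵀ + Q = [10 -15; -15 40]
S = H·P̄·Hᵀ + R = [23 25; 25 44]
K = P̄·Hᵀ·S⁻¹ = [155/387 -220/387; -565/387 365/387]
x' − x̄ = [-1165/387, 1625/387] = K·y
y = (KᵀK)⁻¹·Kᵀ·(x' − x̄) = [1, 6]
z = y + H·x̄ = [1, 6] + [1, -3] = [2, 3]

z = [2, 3]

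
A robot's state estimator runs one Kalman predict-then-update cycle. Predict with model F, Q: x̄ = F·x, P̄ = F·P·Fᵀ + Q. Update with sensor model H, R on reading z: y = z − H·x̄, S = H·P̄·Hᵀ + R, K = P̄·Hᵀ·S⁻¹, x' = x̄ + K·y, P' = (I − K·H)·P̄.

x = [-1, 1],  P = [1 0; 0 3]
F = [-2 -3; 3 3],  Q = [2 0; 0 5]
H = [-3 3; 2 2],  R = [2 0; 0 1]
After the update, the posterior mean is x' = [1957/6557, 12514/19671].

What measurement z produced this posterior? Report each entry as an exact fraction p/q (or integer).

x̄ = F·x = [-1, 0]
P̄ = F·P·Fᵀ + Q = [33 -33; -33 41]
S = H·P̄·Hᵀ + R = [1262 48; 48 33]
K = P̄·Hᵀ·S⁻¹ = [-1089/6557 1584/6557; 1093/6557 4768/19671]
x' − x̄ = [8514/6557, 12514/19671] = K·y
y = (KᵀK)⁻¹·Kᵀ·(x' − x̄) = [-2, 4]
z = y + H·x̄ = [-2, 4] + [3, -2] = [1, 2]

z = [1, 2]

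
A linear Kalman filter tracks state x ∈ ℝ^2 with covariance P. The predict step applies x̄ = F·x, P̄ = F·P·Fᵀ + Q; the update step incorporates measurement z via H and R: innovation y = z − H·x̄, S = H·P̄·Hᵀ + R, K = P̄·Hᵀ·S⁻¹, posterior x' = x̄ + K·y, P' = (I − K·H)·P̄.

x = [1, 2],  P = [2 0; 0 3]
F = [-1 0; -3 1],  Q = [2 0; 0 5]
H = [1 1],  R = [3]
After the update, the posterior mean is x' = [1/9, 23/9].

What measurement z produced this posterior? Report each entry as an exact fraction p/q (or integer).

z = [3]

x̄ = F·x = [-1, -1]
P̄ = F·P·Fᵀ + Q = [4 6; 6 26]
S = H·P̄·Hᵀ + R = [45]
K = P̄·Hᵀ·S⁻¹ = [2/9; 32/45]
x' − x̄ = [10/9, 32/9] = K·y
y = (KᵀK)⁻¹·Kᵀ·(x' − x̄) = [5]
z = y + H·x̄ = [5] + [-2] = [3]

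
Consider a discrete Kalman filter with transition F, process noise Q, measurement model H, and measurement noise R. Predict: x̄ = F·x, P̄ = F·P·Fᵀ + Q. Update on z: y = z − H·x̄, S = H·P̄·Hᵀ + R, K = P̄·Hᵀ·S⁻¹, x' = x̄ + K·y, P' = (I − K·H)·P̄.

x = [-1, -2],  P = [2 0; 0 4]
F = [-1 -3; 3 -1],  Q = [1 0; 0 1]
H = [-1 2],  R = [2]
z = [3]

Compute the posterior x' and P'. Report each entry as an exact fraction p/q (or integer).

x̄ = F·x = [7, -1]
P̄ = F·P·Fᵀ + Q = [39 6; 6 23]
y = z − H·x̄ = [12]
S = H·P̄·Hᵀ + R = [109]
K = P̄·Hᵀ·S⁻¹ = [-27/109; 40/109]
x' = x̄ + K·y = [439/109, 371/109]
P' = (I − K·H)·P̄ = [3522/109 1734/109; 1734/109 907/109]

x' = [439/109, 371/109]
P' = [3522/109 1734/109; 1734/109 907/109]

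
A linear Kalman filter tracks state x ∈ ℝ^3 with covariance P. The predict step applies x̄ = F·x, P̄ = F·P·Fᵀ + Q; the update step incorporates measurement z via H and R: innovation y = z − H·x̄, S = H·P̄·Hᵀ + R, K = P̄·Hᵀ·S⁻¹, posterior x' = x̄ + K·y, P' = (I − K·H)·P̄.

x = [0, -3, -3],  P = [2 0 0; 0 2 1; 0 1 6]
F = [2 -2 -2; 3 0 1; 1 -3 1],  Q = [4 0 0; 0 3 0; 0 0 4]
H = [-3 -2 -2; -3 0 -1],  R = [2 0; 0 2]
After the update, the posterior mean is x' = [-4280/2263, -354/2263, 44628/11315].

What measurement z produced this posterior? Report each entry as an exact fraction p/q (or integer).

x̄ = F·x = [12, -3, 6]
P̄ = F·P·Fᵀ + Q = [52 -2 8; -2 27 9; 8 9 24]
S = H·P̄·Hᵀ + R = [818 594; 594 542]
K = P̄·Hᵀ·S⁻¹ = [159/2263 -859/2263; -3399/9052 3675/9052; -5067/22630 3549/22630]
x' − x̄ = [-31436/2263, 6435/2263, -23262/11315] = K·y
y = (KᵀK)⁻¹·Kᵀ·(x' − x̄) = [40, 44]
z = y + H·x̄ = [40, 44] + [-42, -42] = [-2, 2]

z = [-2, 2]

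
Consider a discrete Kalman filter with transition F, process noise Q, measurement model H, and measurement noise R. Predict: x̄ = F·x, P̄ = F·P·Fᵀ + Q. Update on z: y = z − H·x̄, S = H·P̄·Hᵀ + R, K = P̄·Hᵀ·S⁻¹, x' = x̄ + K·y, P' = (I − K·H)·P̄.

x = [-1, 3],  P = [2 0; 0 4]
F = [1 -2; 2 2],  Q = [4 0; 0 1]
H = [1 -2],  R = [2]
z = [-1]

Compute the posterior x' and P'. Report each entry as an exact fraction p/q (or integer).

x̄ = F·x = [-7, 4]
P̄ = F·P·Fᵀ + Q = [22 -12; -12 25]
y = z − H·x̄ = [14]
S = H·P̄·Hᵀ + R = [172]
K = P̄·Hᵀ·S⁻¹ = [23/86; -31/86]
x' = x̄ + K·y = [-140/43, -45/43]
P' = (I − K·H)·P̄ = [417/43 197/43; 197/43 114/43]

x' = [-140/43, -45/43]
P' = [417/43 197/43; 197/43 114/43]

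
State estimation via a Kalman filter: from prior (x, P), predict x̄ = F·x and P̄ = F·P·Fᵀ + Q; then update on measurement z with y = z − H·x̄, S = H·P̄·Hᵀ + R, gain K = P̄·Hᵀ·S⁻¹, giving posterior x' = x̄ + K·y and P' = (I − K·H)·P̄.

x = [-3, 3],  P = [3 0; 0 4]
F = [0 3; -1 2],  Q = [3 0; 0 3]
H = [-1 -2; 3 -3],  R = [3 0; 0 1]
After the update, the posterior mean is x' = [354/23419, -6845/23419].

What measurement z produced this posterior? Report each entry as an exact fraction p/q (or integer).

x̄ = F·x = [9, 9]
P̄ = F·P·Fᵀ + Q = [39 24; 24 22]
S = H·P̄·Hᵀ + R = [226 -57; -57 118]
K = P̄·Hᵀ·S⁻¹ = [-7701/23419 5211/23419; -7682/23419 -2520/23419]
x' − x̄ = [-210417/23419, -217616/23419] = K·y
y = (KᵀK)⁻¹·Kᵀ·(x' − x̄) = [28, 1]
z = y + H·x̄ = [28, 1] + [-27, 0] = [1, 1]

z = [1, 1]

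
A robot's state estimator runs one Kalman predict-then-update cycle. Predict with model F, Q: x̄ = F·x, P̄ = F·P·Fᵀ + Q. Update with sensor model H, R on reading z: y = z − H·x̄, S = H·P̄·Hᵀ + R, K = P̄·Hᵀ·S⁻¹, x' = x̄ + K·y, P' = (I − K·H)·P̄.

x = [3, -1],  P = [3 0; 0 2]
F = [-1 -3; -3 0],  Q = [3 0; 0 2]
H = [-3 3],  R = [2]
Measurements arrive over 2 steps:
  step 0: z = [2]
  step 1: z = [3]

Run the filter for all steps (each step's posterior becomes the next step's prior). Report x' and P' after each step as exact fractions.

step 0: x̄ = F·x = [0, -9]
step 0: P̄ = F·P·Fᵀ + Q = [24 9; 9 29]
step 0: y = z − H·x̄ = [29]
step 0: S = H·P̄·Hᵀ + R = [317]
step 0: K = P̄·Hᵀ·S⁻¹ = [-45/317; 60/317]
step 0: x' = x̄ + K·y = [-1305/317, -1113/317]
step 0: P' = (I − K·H)·P̄ = [5583/317 5553/317; 5553/317 5593/317]
step 1: x̄ = F·x = [4644/317, 3915/317]
step 1: P̄ = F·P·Fᵀ + Q = [90189/317 66726/317; 66726/317 50881/317]
step 1: y = z − H·x̄ = [3138/317]
step 1: S = H·P̄·Hᵀ + R = [69196/317]
step 1: K = P̄·Hᵀ·S⁻¹ = [-70389/69196; -47535/69196]
step 1: x' = x̄ + K·y = [158463/34598, 192015/34598]
step 1: P' = (I − K·H)·P̄ = [4057119/69196 4010193/69196; 4010193/69196 3978503/69196]

step 0: x' = [-1305/317, -1113/317], P' = [5583/317 5553/317; 5553/317 5593/317]
step 1: x' = [158463/34598, 192015/34598], P' = [4057119/69196 4010193/69196; 4010193/69196 3978503/69196]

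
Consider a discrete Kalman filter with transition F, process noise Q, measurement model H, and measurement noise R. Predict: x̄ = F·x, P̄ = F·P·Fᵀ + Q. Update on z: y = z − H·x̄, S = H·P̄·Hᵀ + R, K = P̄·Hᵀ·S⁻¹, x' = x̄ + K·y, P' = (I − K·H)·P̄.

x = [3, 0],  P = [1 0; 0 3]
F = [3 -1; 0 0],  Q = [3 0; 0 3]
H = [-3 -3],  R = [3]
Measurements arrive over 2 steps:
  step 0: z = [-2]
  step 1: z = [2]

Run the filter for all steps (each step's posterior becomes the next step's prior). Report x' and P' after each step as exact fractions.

step 0: x̄ = F·x = [9, 0]
step 0: P̄ = F·P·Fᵀ + Q = [15 0; 0 3]
step 0: y = z − H·x̄ = [25]
step 0: S = H·P̄·Hᵀ + R = [165]
step 0: K = P̄·Hᵀ·S⁻¹ = [-3/11; -3/55]
step 0: x' = x̄ + K·y = [24/11, -15/11]
step 0: P' = (I − K·H)·P̄ = [30/11 -27/11; -27/11 138/55]
step 1: x̄ = F·x = [87/11, 0]
step 1: P̄ = F·P·Fᵀ + Q = [2463/55 0; 0 3]
step 1: y = z − H·x̄ = [283/11]
step 1: S = H·P̄·Hᵀ + R = [23817/55]
step 1: K = P̄·Hᵀ·S⁻¹ = [-2463/7939; -165/7939]
step 1: x' = x̄ + K·y = [-576/7939, -4245/7939]
step 1: P' = (I − K·H)·P̄ = [24630/7939 -22167/7939; -22167/7939 22332/7939]

step 0: x' = [24/11, -15/11], P' = [30/11 -27/11; -27/11 138/55]
step 1: x' = [-576/7939, -4245/7939], P' = [24630/7939 -22167/7939; -22167/7939 22332/7939]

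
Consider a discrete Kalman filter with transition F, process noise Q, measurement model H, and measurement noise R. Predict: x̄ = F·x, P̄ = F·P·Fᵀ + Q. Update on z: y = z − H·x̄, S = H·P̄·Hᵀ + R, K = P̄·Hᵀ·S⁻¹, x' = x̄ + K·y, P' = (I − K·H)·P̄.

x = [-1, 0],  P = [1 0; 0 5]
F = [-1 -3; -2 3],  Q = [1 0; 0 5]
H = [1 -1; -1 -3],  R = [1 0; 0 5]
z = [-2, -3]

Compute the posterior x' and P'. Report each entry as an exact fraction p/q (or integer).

x' = [-7175/12239, 16219/12239]
P' = [9881/12239 1163/12239; 1163/12239 4404/12239]

x̄ = F·x = [1, 2]
P̄ = F·P·Fᵀ + Q = [47 -43; -43 54]
y = z − H·x̄ = [-1, 4]
S = H·P̄·Hᵀ + R = [188 201; 201 280]
K = P̄·Hᵀ·S⁻¹ = [8718/12239 -2674/12239; -3241/12239 -2875/12239]
x' = x̄ + K·y = [-7175/12239, 16219/12239]
P' = (I − K·H)·P̄ = [9881/12239 1163/12239; 1163/12239 4404/12239]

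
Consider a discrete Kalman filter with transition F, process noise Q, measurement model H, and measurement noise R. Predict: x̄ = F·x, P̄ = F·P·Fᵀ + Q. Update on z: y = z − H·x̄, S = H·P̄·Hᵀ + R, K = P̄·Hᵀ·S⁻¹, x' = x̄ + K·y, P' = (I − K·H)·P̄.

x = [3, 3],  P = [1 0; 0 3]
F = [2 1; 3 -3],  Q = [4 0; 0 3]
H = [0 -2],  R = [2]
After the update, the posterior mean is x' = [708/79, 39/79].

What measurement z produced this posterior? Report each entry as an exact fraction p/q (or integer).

z = [-1]

x̄ = F·x = [9, 0]
P̄ = F·P·Fᵀ + Q = [11 -3; -3 39]
S = H·P̄·Hᵀ + R = [158]
K = P̄·Hᵀ·S⁻¹ = [3/79; -39/79]
x' − x̄ = [-3/79, 39/79] = K·y
y = (KᵀK)⁻¹·Kᵀ·(x' − x̄) = [-1]
z = y + H·x̄ = [-1] + [0] = [-1]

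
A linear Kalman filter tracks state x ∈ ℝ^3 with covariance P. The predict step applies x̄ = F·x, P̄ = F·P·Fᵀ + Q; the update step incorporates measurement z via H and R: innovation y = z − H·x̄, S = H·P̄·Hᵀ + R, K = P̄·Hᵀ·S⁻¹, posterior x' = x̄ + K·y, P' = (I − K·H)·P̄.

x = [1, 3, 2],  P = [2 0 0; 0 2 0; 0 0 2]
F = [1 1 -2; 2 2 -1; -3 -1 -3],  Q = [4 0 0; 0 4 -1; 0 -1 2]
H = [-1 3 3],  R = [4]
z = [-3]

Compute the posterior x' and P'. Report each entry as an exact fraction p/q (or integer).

x̄ = F·x = [0, 6, -12]
P̄ = F·P·Fᵀ + Q = [16 12 4; 12 22 -11; 4 -11 40]
y = z − H·x̄ = [15]
S = H·P̄·Hᵀ + R = [284]
K = P̄·Hᵀ·S⁻¹ = [8/71; 21/284; 83/284]
x' = x̄ + K·y = [120/71, 2019/284, -2163/284]
P' = (I − K·H)·P̄ = [880/71 684/71 -380/71; 684/71 5807/284 -4867/284; -380/71 -4867/284 4471/284]

x' = [120/71, 2019/284, -2163/284]
P' = [880/71 684/71 -380/71; 684/71 5807/284 -4867/284; -380/71 -4867/284 4471/284]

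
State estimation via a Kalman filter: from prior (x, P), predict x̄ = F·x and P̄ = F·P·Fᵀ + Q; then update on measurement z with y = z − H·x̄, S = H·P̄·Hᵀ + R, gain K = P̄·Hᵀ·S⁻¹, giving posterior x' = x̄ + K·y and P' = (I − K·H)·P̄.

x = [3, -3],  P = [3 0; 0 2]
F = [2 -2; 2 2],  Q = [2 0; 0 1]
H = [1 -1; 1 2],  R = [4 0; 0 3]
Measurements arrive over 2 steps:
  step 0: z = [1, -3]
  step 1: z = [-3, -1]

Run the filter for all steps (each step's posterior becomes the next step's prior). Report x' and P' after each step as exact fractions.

step 0: x' = [3528/4619, -7551/4619], P' = [8738/4619 -2182/4619; -2182/4619 3374/4619]
step 1: x' = [-131098/134639, -139715/5789477], P' = [232910/134639 -49786/134639; -49786/134639 3784910/5789477]

step 0: x̄ = F·x = [12, 0]
step 0: P̄ = F·P·Fᵀ + Q = [22 4; 4 21]
step 0: y = z − H·x̄ = [-11, -15]
step 0: S = H·P̄·Hᵀ + R = [39 -16; -16 125]
step 0: K = P̄·Hᵀ·S⁻¹ = [2730/4619 1458/4619; -1389/4619 1522/4619]
step 0: x' = x̄ + K·y = [3528/4619, -7551/4619]
step 0: P' = (I − K·H)·P̄ = [8738/4619 -2182/4619; -2182/4619 3374/4619]
step 1: x̄ = F·x = [22158/4619, -54/31]
step 1: P̄ = F·P·Fᵀ + Q = [75142/4619 144/31; 144/31 239/31]
step 1: y = z − H·x̄ = [-44061/4619, -10685/4619]
step 1: S = H·P̄·Hᵀ + R = [86317/4619 25376/4619; 25376/4619 317267/4619]
step 1: K = P̄·Hᵀ·S⁻¹ = [70674/134639 44446/134639; -1481427/5789477 1809674/5789477]
step 1: x' = x̄ + K·y = [-131098/134639, -139715/5789477]
step 1: P' = (I − K·H)·P̄ = [232910/134639 -49786/134639; -49786/134639 3784910/5789477]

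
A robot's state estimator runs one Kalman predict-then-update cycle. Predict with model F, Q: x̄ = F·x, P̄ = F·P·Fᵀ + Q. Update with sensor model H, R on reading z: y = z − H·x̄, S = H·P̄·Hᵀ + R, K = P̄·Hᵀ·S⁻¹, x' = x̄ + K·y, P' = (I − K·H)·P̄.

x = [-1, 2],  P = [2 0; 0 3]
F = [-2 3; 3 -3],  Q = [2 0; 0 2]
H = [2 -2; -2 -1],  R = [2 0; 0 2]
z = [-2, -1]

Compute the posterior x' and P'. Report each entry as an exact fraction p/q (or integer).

x' = [-170/4613, 4101/4613]
P' = [1164/4613 358/4613; 358/4613 1838/4613]

x̄ = F·x = [8, -9]
P̄ = F·P·Fᵀ + Q = [37 -39; -39 47]
y = z − H·x̄ = [-36, 6]
S = H·P̄·Hᵀ + R = [650 -132; -132 41]
K = P̄·Hᵀ·S⁻¹ = [806/4613 -1343/4613; -1480/4613 -1277/4613]
x' = x̄ + K·y = [-170/4613, 4101/4613]
P' = (I − K·H)·P̄ = [1164/4613 358/4613; 358/4613 1838/4613]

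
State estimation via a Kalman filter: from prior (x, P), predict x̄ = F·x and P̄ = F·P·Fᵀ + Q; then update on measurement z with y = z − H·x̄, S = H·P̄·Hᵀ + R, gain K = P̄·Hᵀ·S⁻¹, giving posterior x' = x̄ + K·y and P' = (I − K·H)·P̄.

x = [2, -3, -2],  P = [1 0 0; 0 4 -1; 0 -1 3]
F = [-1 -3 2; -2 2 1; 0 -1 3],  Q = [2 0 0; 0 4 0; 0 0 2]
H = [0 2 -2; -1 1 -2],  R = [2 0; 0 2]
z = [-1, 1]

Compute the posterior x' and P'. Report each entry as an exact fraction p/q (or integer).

x' = [3787/3048, -4521/1016, -21895/6096]
P' = [7271/1524 -1733/508 -10967/3048; -1733/508 2837/508 4981/1016; -10967/3048 4981/1016 28547/6096]

x̄ = F·x = [3, -12, -3]
P̄ = F·P·Fᵀ + Q = [63 -17 41; -17 23 -4; 41 -4 39]
y = z − H·x̄ = [17, 10]
S = H·P̄·Hᵀ + R = [282 342; 342 458]
K = P̄·Hᵀ·S⁻¹ = [569/3048 -501/1016; 693/1016 -411/1016; 1339/6096 -879/2032]
x' = x̄ + K·y = [3787/3048, -4521/1016, -21895/6096]
P' = (I − K·H)·P̄ = [7271/1524 -1733/508 -10967/3048; -1733/508 2837/508 4981/1016; -10967/3048 4981/1016 28547/6096]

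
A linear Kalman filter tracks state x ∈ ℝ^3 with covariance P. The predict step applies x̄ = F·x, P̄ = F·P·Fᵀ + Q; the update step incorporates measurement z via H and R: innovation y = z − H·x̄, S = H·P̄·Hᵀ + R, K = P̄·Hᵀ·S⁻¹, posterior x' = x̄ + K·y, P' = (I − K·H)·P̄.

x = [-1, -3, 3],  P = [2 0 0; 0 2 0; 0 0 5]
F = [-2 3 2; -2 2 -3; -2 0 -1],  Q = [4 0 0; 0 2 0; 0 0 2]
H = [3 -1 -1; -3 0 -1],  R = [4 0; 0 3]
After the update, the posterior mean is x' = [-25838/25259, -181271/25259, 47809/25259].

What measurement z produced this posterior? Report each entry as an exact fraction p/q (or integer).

x̄ = F·x = [-1, -13, -1]
P̄ = F·P·Fᵀ + Q = [50 -10 -2; -10 63 23; -2 23 15]
S = H·P̄·Hᵀ + R = [650 -442; -442 456]
K = P̄·Hᵀ·S⁻¹ = [2114/25259 -473/1943; -24901/50518 -1797/3886; -12021/50518 -973/3886]
x' − x̄ = [-579/25259, 147096/25259, 73068/25259] = K·y
y = (KᵀK)⁻¹·Kᵀ·(x' − x̄) = [-9, -3]
z = y + H·x̄ = [-9, -3] + [11, 4] = [2, 1]

z = [2, 1]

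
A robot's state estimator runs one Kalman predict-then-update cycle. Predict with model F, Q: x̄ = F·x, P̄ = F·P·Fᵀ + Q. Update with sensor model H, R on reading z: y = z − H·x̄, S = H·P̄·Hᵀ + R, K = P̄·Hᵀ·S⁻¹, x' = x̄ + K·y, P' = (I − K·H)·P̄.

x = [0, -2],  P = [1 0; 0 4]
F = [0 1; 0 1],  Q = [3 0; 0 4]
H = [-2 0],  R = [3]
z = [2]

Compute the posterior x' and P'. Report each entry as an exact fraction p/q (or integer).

x̄ = F·x = [-2, -2]
P̄ = F·P·Fᵀ + Q = [7 4; 4 8]
y = z − H·x̄ = [-2]
S = H·P̄·Hᵀ + R = [31]
K = P̄·Hᵀ·S⁻¹ = [-14/31; -8/31]
x' = x̄ + K·y = [-34/31, -46/31]
P' = (I − K·H)·P̄ = [21/31 12/31; 12/31 184/31]

x' = [-34/31, -46/31]
P' = [21/31 12/31; 12/31 184/31]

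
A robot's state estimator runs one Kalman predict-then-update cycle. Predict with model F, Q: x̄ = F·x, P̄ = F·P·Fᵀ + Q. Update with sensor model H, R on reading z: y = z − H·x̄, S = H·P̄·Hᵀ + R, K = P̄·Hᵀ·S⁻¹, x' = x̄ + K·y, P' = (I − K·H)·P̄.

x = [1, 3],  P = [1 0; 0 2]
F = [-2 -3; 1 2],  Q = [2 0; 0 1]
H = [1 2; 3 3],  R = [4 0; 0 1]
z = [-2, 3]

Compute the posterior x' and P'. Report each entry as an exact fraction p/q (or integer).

x̄ = F·x = [-11, 7]
P̄ = F·P·Fᵀ + Q = [24 -14; -14 10]
y = z − H·x̄ = [-5, 15]
S = H·P̄·Hᵀ + R = [12 6; 6 55]
K = P̄·Hᵀ·S⁻¹ = [-25/39 8/13; 67/104 -15/52]
x' = x̄ + K·y = [56/39, -57/104]
P' = (I − K·H)·P̄ = [116/39 -36/13; -36/13 139/52]

x' = [56/39, -57/104]
P' = [116/39 -36/13; -36/13 139/52]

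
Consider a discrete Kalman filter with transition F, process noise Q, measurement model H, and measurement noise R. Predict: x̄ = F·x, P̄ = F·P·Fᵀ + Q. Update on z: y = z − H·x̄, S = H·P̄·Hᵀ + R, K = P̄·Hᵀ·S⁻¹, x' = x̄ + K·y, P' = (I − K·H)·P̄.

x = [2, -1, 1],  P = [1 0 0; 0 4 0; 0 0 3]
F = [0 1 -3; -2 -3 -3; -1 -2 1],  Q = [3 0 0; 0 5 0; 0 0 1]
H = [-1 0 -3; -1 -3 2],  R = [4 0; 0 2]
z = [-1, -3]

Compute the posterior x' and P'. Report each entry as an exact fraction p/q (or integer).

x' = [-45580/82329, 124693/82329, 14401/27443]
P' = [652465/82329 -371905/82329 -82421/27443; -371905/82329 245887/82329 54709/27443; -82421/27443 54709/27443 42551/27443]

x̄ = F·x = [-4, -4, 1]
P̄ = F·P·Fᵀ + Q = [34 15 -17; 15 72 17; -17 17 21]
y = z − H·x̄ = [-2, -21]
S = H·P̄·Hᵀ + R = [125 89; 89 722]
K = P̄·Hᵀ·S⁻¹ = [22331/82329 -15638/82329; -30119/82329 -18751/82329; -11308/27443 1698/27443]
x' = x̄ + K·y = [-45580/82329, 124693/82329, 14401/27443]
P' = (I − K·H)·P̄ = [652465/82329 -371905/82329 -82421/27443; -371905/82329 245887/82329 54709/27443; -82421/27443 54709/27443 42551/27443]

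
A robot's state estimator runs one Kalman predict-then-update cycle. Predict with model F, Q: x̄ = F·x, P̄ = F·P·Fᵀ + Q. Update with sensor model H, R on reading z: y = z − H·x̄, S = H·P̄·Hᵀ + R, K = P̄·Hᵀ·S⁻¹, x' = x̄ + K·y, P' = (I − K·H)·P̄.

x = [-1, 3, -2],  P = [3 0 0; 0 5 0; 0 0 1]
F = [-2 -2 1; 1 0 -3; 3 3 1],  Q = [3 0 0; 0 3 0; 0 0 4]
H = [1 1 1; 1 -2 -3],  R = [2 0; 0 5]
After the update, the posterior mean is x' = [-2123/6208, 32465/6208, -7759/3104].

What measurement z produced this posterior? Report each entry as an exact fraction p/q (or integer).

z = [3, -3]

x̄ = F·x = [-6, 5, 4]
P̄ = F·P·Fᵀ + Q = [36 -9 -47; -9 15 6; -47 6 77]
S = H·P̄·Hᵀ + R = [30 -152; -152 1184]
K = P̄·Hᵀ·S⁻¹ = [745/1552 1405/6208; 693/1552 57/6208; -91/776 -807/3104]
x' − x̄ = [35125/6208, 1425/6208, -20175/3104] = K·y
y = (KᵀK)⁻¹·Kᵀ·(x' − x̄) = [0, 25]
z = y + H·x̄ = [0, 25] + [3, -28] = [3, -3]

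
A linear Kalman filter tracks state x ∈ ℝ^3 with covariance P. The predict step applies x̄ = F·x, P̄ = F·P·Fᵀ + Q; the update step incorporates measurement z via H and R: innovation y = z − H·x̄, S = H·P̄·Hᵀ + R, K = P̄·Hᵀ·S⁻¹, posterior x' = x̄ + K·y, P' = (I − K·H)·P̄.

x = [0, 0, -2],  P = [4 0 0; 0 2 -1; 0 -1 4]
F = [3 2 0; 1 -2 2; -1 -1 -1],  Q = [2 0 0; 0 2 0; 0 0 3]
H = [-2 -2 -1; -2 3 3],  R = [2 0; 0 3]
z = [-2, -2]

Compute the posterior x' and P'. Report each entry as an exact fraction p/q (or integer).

x' = [76064/55857, -171044/167571, 23334/18619]
P' = [13454/18619 -67952/55857 28176/18619; -67952/55857 614510/167571 -80384/18619; 28176/18619 -80384/18619 100054/18619]

x̄ = F·x = [0, -4, 2]
P̄ = F·P·Fᵀ + Q = [46 0 -14; 0 38 -8; -14 -8 11]
y = z − H·x̄ = [-8, 4]
S = H·P̄·Hᵀ + R = [261 51; 51 652]
K = P̄·Hᵀ·S⁻¹ = [-14674/55857 -3444/18619; -48926/167571 8986/55857; 2181/18619 886/18619]
x' = x̄ + K·y = [76064/55857, -171044/167571, 23334/18619]
P' = (I − K·H)·P̄ = [13454/18619 -67952/55857 28176/18619; -67952/55857 614510/167571 -80384/18619; 28176/18619 -80384/18619 100054/18619]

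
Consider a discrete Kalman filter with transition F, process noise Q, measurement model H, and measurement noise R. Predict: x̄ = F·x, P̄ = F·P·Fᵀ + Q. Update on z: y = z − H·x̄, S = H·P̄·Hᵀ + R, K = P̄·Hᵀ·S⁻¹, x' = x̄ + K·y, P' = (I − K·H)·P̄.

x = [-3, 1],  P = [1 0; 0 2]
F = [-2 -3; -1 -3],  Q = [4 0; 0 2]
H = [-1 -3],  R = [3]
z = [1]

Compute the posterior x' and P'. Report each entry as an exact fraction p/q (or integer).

x' = [335/169, -166/169]
P' = [696/169 -189/169; -189/169 209/338]

x̄ = F·x = [3, 0]
P̄ = F·P·Fᵀ + Q = [26 20; 20 21]
y = z − H·x̄ = [4]
S = H·P̄·Hᵀ + R = [338]
K = P̄·Hᵀ·S⁻¹ = [-43/169; -83/338]
x' = x̄ + K·y = [335/169, -166/169]
P' = (I − K·H)·P̄ = [696/169 -189/169; -189/169 209/338]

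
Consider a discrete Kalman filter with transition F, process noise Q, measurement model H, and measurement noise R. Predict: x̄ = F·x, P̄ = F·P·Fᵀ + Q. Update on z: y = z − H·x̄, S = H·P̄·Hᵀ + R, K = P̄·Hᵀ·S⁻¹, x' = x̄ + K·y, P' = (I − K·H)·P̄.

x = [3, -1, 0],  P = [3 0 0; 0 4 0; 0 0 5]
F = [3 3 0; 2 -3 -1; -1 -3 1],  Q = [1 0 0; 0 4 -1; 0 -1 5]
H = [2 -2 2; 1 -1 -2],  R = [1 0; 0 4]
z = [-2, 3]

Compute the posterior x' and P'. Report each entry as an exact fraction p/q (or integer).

x' = [822950/107273, 788343/107273, -142378/107273]
P' = [1839468/107273 1801182/107273 -36881/107273; 1801182/107273 1822164/107273 4443/107273; -36881/107273 4443/107273 50040/107273]

x̄ = F·x = [6, 9, 0]
P̄ = F·P·Fᵀ + Q = [64 -18 -45; -18 57 24; -45 24 49]
y = z − H·x̄ = [4, 6]
S = H·P̄·Hᵀ + R = [273 256; 256 633]
K = P̄·Hᵀ·S⁻¹ = [2810/107273 28012/107273; -33078/107273 -7467/107273; 17432/107273 -35351/107273]
x' = x̄ + K·y = [822950/107273, 788343/107273, -142378/107273]
P' = (I − K·H)·P̄ = [1839468/107273 1801182/107273 -36881/107273; 1801182/107273 1822164/107273 4443/107273; -36881/107273 4443/107273 50040/107273]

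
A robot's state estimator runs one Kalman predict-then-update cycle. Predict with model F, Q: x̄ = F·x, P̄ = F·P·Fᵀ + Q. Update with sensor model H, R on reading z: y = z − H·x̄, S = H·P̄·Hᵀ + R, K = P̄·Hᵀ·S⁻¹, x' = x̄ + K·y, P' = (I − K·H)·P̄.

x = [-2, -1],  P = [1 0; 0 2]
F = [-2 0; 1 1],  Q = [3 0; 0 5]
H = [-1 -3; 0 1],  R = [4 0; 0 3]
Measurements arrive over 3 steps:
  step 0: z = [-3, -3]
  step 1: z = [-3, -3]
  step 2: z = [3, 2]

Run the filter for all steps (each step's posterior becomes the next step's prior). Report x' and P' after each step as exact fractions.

step 0: x̄ = F·x = [4, -3]
step 0: P̄ = F·P·Fᵀ + Q = [7 -2; -2 8]
step 0: y = z − H·x̄ = [-8, 0]
step 0: S = H·P̄·Hᵀ + R = [71 -22; -22 11]
step 0: K = P̄·Hᵀ·S⁻¹ = [-5/27 -164/297; -2/9 28/99]
step 0: x' = x̄ + K·y = [148/27, -11/9]
step 0: P' = (I − K·H)·P̄ = [1696/297 -164/99; -164/99 28/33]
step 1: x̄ = F·x = [-296/27, 115/27]
step 1: P̄ = F·P·Fᵀ + Q = [7675/297 -2408/297; -2408/297 2449/297]
step 1: y = z − H·x̄ = [-32/27, -196/27]
step 1: S = H·P̄·Hᵀ + R = [1496/27 -449/27; -449/27 3340/297]
step 1: K = P̄·Hᵀ·S⁻¹ = [-45116/102927 -12811/9357; -449/3119 1623/3119]
step 1: x' = x̄ + K·y = [-51932/102927, 2035/3119]
step 1: P' = (I − K·H)·P̄ = [1448753/102927 -12811/3119; -12811/3119 4869/3119]
step 2: x̄ = F·x = [103864/102927, 15223/102927]
step 2: P̄ = F·P·Fᵀ + Q = [6103793/102927 -2051980/102927; -2051980/102927 1278539/102927]
step 2: y = z − H·x̄ = [458314/102927, 190631/102927]
step 2: S = H·P̄·Hᵀ + R = [5710472/102927 -1783637/102927; -1783637/102927 1587320/102927]
step 2: K = P̄·Hᵀ·S⁻¹ = [-34754860/57156873 -112941823/57156873; -1783637/19052291 13341819/19052291]
step 2: x' = x̄ + K·y = [-102086301/19052291, 19586032/19052291]
step 2: P' = (I − K·H)·P̄ = [1155495847/57156873 -112941823/19052291; -112941823/19052291 40025457/19052291]

step 0: x' = [148/27, -11/9], P' = [1696/297 -164/99; -164/99 28/33]
step 1: x' = [-51932/102927, 2035/3119], P' = [1448753/102927 -12811/3119; -12811/3119 4869/3119]
step 2: x' = [-102086301/19052291, 19586032/19052291], P' = [1155495847/57156873 -112941823/19052291; -112941823/19052291 40025457/19052291]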